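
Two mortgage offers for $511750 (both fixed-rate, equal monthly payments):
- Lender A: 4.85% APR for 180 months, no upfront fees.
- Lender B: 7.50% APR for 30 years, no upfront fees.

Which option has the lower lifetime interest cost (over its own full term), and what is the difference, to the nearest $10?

Lender A: monthly rate = 4.85%/12 = 0.0040417; payment = 511,750 × 0.0040417 / (1 − (1+0.0040417)^−180) = $4,007.01.
Total interest on Lender A = 180 × $4,007.01 − $511,750 = $209,511.80.
Lender B: at 7.50% the monthly rate is 0.0062500, so the payment is 511,750 × 0.0062500 / (1 − 1.0062500^−360) = $3,578.23.
Total interest on Lender B = 360 × $3,578.23 − $511,750 = $776,412.80.
Lender A is lower by $566,901.00.

Lender A by $566,900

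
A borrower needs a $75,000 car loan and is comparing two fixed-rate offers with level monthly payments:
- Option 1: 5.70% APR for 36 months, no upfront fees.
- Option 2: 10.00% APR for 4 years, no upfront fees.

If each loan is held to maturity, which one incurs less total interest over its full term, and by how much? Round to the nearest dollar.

Option 1 by $9,533

Option 1: monthly rate = 5.7%/12 = 0.0047500; payment = 75,000 × 0.0047500 / (1 − (1+0.0047500)^−36) = $2,271.46.
Total interest on Option 1 = 36 × $2,271.46 − $75,000 = $6,772.56.
Option 2: at 10.00% the monthly rate is 0.0083333, so the payment is 75,000 × 0.0083333 / (1 − 1.0083333^−48) = $1,902.19.
Total interest on Option 2 = 48 × $1,902.19 − $75,000 = $16,305.12.
Option 1 is lower by $9,532.56.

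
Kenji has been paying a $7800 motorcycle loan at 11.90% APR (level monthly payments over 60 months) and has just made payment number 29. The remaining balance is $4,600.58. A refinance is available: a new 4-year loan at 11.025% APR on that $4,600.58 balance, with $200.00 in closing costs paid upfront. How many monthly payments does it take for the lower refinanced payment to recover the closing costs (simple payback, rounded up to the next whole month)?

4 months

Current payment = 7,800 × 11.9%/12 / (1 − (1+0.0099167)^−60) = $173.11.
Refinanced payment = 4,600.58 × 0.0091875 / (1 − (1+0.0091875)^−48) = $118.96.
Monthly savings = $173.11 − $118.96 = $54.15.
Break-even = $200.00 / $54.15 = 3.69 → 4 months.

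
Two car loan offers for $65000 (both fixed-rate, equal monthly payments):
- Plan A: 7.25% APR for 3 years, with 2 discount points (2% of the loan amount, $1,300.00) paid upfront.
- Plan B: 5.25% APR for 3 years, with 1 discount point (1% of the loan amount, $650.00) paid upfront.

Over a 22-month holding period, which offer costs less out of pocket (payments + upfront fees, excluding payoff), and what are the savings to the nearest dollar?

Plan B by $1,949

Plan A: at 7.25% the monthly rate is 0.0060417, so the payment is 65,000 × 0.0060417 / (1 − 1.0060417^−36) = $2,014.45.
Plan B: at 5.25% the monthly rate is 0.0043750, so the payment is 65,000 × 0.0043750 / (1 − 1.0043750^−36) = $1,955.41.
Over 22 months: Plan A costs 22 × $2,014.45 + $1,300.00 = $45,617.90; Plan B costs 22 × $1,955.41 + $650.00 = $43,669.02.
Plan B is cheaper by $45,617.90 − $43,669.02 = $1,948.88.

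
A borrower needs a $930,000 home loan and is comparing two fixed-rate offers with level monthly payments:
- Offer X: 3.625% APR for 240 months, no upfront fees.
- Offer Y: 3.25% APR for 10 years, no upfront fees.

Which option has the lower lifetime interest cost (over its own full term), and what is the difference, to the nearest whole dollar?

Offer Y by $218,308

Offer X: monthly rate = 3.625%/12 = 0.0030208; payment = 930,000 × 0.0030208 / (1 − (1+0.0030208)^−240) = $5,453.55.
Total interest on Offer X = 240 × $5,453.55 − $930,000 = $378,852.00.
Offer Y: at 3.25% the monthly rate is 0.0027083, so the payment is 930,000 × 0.0027083 / (1 − 1.0027083^−120) = $9,087.87.
Total interest on Offer Y = 120 × $9,087.87 − $930,000 = $160,544.40.
Offer Y is lower by $218,307.60.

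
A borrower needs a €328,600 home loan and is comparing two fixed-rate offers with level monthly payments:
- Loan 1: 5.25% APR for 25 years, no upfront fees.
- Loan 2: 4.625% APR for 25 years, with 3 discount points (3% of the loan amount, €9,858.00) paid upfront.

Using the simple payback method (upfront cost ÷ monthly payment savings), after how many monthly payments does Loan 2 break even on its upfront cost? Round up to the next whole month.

Loan 1: at 5.25% the monthly rate is 0.0043750, so the payment is 328,600 × 0.0043750 / (1 − 1.0043750^−300) = €1,969.13.
Loan 2: monthly rate = 4.625%/12 = 0.0038542; payment = 328,600 × 0.0038542 / (1 − (1+0.0038542)^−300) = €1,849.86.
Monthly savings = €1,969.13 − €1,849.86 = €119.27.
Break-even = €9,858.00 / €119.27 = 82.65 → 83 months.

83 months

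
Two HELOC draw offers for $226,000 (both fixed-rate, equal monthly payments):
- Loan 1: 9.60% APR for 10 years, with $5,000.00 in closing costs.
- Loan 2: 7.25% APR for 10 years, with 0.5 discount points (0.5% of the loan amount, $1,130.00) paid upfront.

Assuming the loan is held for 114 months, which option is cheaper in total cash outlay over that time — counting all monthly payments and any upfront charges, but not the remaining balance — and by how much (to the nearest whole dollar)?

Loan 2 by $36,190

Loan 1: at 9.60% the monthly rate is 0.0080000, so the payment is 226,000 × 0.0080000 / (1 − 1.0080000^−120) = $2,936.77.
Loan 2: at 7.25% the monthly rate is 0.0060417, so the payment is 226,000 × 0.0060417 / (1 − 1.0060417^−120) = $2,653.26.
Over 114 months: Loan 1 costs 114 × $2,936.77 + $5,000.00 = $339,791.78; Loan 2 costs 114 × $2,653.26 + $1,130.00 = $303,601.64.
Loan 2 is cheaper by $339,791.78 − $303,601.64 = $36,190.14.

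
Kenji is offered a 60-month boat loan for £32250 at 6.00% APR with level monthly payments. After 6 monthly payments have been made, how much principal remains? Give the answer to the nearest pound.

£29,442

With monthly rate i = 6%/12 = 0.0050000, the balance after k of n payments is P · [(1+i)^n − (1+i)^k] / [(1+i)^n − 1].
(1+0.0050000)^60 = 1.34885015 and (1+0.0050000)^6 = 1.03037751, so the balance is 32,250 × (1.34885015 − 1.03037751) / (1.34885015 − 1) = £29,441.70.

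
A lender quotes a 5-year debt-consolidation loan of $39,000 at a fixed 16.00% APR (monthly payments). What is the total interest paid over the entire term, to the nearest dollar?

Monthly rate = 16%/12 = 0.0133333; payment = 39,000 × 0.0133333 / (1 − (1+0.0133333)^−60) = $948.40.
Total paid = 60 × $948.40 = $56,904.00; interest = $56,904.00 − $39,000 = $17,904.00.

$17,904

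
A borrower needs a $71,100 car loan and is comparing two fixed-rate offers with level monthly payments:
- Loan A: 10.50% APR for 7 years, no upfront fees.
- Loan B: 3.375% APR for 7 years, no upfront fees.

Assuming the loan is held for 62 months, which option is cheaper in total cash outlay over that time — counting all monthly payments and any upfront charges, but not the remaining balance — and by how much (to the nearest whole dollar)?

Loan B by $15,330

Loan A: monthly rate = 10.5%/12 = 0.0087500; payment = 71,100 × 0.0087500 / (1 − (1+0.0087500)^−84) = $1,198.79.
Loan B: monthly rate = 3.375%/12 = 0.0028125; payment = 71,100 × 0.0028125 / (1 − (1+0.0028125)^−84) = $951.53.
Over 62 months: Loan A costs 62 × $1,198.79 = $74,324.98; Loan B costs 62 × $951.53 = $58,994.86.
Loan B is cheaper by $74,324.98 − $58,994.86 = $15,330.12.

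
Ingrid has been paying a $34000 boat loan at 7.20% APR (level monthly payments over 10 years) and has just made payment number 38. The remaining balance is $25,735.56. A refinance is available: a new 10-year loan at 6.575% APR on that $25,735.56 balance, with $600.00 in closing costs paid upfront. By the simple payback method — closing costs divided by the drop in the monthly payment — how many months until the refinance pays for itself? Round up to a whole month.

Current payment = 34,000 × 7.2%/12 / (1 − (1+0.0060000)^−120) = $398.28.
Refinanced payment = 25,735.56 × 0.0054792 / (1 − (1+0.0054792)^−120) = $293.21.
Monthly savings = $398.28 − $293.21 = $105.07.
Break-even = $600.00 / $105.07 = 5.71 → 6 months.

6 months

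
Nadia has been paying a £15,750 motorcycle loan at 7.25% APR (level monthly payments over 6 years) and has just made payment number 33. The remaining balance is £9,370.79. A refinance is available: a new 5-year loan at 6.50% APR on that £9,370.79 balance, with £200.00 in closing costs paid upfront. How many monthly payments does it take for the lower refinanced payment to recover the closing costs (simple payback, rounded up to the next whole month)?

3 months

Current payment = 15,750 × 7.25%/12 / (1 − (1+0.0060417)^−72) = £270.42.
Refinanced payment = 9,370.79 × 0.0054167 / (1 − (1+0.0054167)^−60) = £183.35.
Monthly savings = £270.42 − £183.35 = £87.07.
Break-even = £200.00 / £87.07 = 2.30 → 3 months.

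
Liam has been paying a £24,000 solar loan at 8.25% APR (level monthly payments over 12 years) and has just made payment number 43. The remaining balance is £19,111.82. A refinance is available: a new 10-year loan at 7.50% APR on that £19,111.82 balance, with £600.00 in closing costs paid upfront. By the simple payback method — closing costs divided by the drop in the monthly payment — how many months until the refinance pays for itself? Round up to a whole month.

17 months

Current payment = 24,000 × 8.25%/12 / (1 − (1+0.0068750)^−144) = £263.09.
Refinanced payment = 19,111.82 × 0.0062500 / (1 − (1+0.0062500)^−120) = £226.86.
Monthly savings = £263.09 − £226.86 = £36.23.
Break-even = £600.00 / £36.23 = 16.56 → 17 months.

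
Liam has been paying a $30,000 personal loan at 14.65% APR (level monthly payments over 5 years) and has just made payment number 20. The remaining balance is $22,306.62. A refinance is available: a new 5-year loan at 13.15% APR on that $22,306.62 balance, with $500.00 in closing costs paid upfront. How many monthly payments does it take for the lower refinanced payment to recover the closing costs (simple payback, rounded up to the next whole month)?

3 months

Current payment = 30,000 × 14.65%/12 / (1 − (1+0.0122083)^−60) = $708.20.
Refinanced payment = 22,306.62 × 0.0109583 / (1 − (1+0.0109583)^−60) = $509.26.
Monthly savings = $708.20 − $509.26 = $198.94.
Break-even = $500.00 / $198.94 = 2.51 → 3 months.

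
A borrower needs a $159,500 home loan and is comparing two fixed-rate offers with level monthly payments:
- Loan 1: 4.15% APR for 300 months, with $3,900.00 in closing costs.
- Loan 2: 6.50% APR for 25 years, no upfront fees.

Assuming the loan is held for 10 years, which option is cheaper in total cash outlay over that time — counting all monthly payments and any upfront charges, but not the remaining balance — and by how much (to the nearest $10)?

Loan 1: monthly rate = 4.15%/12 = 0.0034583; payment = 159,500 × 0.0034583 / (1 − (1+0.0034583)^−300) = $855.17.
Loan 2: monthly rate = 6.5%/12 = 0.0054167; payment = 159,500 × 0.0054167 / (1 − (1+0.0054167)^−300) = $1,076.96.
Over 120 months: Loan 1 costs 120 × $855.17 + $3,900.00 = $106,520.40; Loan 2 costs 120 × $1,076.96 = $129,235.20.
Loan 1 is cheaper by $129,235.20 − $106,520.40 = $22,714.80.

Loan 1 by $22,710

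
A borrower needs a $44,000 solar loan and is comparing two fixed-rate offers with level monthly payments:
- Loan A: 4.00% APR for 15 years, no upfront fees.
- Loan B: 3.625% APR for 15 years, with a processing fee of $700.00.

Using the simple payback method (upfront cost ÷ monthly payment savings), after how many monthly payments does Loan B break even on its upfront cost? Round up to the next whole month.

86 months

Loan A: at 4.00% the monthly rate is 0.0033333, so the payment is 44,000 × 0.0033333 / (1 − 1.0033333^−180) = $325.46.
Loan B: at 3.625% the monthly rate is 0.0030208, so the payment is 44,000 × 0.0030208 / (1 − 1.0030208^−180) = $317.26.
Monthly savings = $325.46 − $317.26 = $8.20.
Break-even = $700.00 / $8.20 = 85.37 → 86 months.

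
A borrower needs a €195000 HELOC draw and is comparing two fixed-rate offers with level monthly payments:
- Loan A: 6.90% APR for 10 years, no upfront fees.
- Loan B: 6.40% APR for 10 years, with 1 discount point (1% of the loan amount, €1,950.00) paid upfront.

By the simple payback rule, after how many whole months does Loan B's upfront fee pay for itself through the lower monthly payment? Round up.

Loan A: at 6.90% the monthly rate is 0.0057500, so the payment is 195,000 × 0.0057500 / (1 − 1.0057500^−120) = €2,254.08.
Loan B: at 6.40% the monthly rate is 0.0053333, so the payment is 195,000 × 0.0053333 / (1 − 1.0053333^−120) = €2,204.28.
Monthly savings = €2,254.08 − €2,204.28 = €49.80.
Break-even = €1,950.00 / €49.80 = 39.16 → 40 months.

40 months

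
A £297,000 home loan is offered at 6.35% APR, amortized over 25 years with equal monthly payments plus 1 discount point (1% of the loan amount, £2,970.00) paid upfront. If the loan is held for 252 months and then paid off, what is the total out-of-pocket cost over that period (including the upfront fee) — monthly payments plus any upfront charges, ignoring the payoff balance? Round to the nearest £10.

£501,330

At 6.35% the monthly rate is 0.0052917, so the payment is 297,000 × 0.0052917 / (1 − 1.0052917^−300) = £1,977.62.
Total outlay = 252 × £1,977.62 + £2,970.00 = £501,330.24.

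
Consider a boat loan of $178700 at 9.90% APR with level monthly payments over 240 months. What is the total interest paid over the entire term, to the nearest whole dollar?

$232,341

At 9.90% the monthly rate is 0.0082500, so the payment is 178,700 × 0.0082500 / (1 − 1.0082500^−240) = $1,712.67.
Total paid = 240 × $1,712.67 = $411,040.80; interest = $411,040.80 − $178,700 = $232,340.80.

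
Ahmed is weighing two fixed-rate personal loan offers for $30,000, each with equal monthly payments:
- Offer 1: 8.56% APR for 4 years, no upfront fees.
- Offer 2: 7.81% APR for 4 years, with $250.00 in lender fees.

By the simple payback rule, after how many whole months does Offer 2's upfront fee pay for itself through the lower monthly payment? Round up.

Offer 1: monthly rate = 8.56%/12 = 0.0071333; payment = 30,000 × 0.0071333 / (1 − (1+0.0071333)^−48) = $740.30.
Offer 2: monthly rate = 7.81%/12 = 0.0065083; payment = 30,000 × 0.0065083 / (1 − (1+0.0065083)^−48) = $729.72.
Monthly savings = $740.30 − $729.72 = $10.58.
Break-even = $250.00 / $10.58 = 23.63 → 24 months.

24 months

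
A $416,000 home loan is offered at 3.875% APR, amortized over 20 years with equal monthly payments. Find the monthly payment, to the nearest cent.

At 3.875% the monthly rate is 0.0032292, so the payment is 416,000 × 0.0032292 / (1 − 1.0032292^−240) = $2,493.56.

$2,493.56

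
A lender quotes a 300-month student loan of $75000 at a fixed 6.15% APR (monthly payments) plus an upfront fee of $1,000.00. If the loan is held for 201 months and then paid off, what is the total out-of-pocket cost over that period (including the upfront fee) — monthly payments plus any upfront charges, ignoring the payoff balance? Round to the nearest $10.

At 6.15% the monthly rate is 0.0051250, so the payment is 75,000 × 0.0051250 / (1 − 1.0051250^−300) = $490.13.
Total outlay = 201 × $490.13 + $1,000.00 = $99,516.13.

$99,520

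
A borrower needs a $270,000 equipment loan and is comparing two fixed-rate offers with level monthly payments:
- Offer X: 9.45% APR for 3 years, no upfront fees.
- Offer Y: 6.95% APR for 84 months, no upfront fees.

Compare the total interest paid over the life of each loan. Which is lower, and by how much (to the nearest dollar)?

Offer X by $30,615

Offer X: at 9.45% the monthly rate is 0.0078750, so the payment is 270,000 × 0.0078750 / (1 − 1.0078750^−36) = $8,642.59.
Total interest on Offer X = 36 × $8,642.59 − $270,000 = $41,133.24.
Offer Y: at 6.95% the monthly rate is 0.0057917, so the payment is 270,000 × 0.0057917 / (1 − 1.0057917^−84) = $4,068.43.
Total interest on Offer Y = 84 × $4,068.43 − $270,000 = $71,748.12.
Offer X is lower by $30,614.88.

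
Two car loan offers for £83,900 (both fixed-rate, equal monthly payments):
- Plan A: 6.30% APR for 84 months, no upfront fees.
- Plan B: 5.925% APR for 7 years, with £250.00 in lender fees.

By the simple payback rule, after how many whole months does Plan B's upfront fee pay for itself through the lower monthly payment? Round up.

Plan A: at 6.30% the monthly rate is 0.0052500, so the payment is 83,900 × 0.0052500 / (1 − 1.0052500^−84) = £1,237.76.
Plan B: monthly rate = 5.925%/12 = 0.0049375; payment = 83,900 × 0.0049375 / (1 − (1+0.0049375)^−84) = £1,222.64.
Monthly savings = £1,237.76 − £1,222.64 = £15.12.
Break-even = £250.00 / £15.12 = 16.53 → 17 months.

17 months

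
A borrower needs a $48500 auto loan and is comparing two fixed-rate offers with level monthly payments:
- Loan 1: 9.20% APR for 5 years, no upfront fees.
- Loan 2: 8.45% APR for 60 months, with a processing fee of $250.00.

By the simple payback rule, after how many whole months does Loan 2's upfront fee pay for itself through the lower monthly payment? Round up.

Loan 1: at 9.20% the monthly rate is 0.0076667, so the payment is 48,500 × 0.0076667 / (1 − 1.0076667^−60) = $1,011.49.
Loan 2: monthly rate = 8.45%/12 = 0.0070417; payment = 48,500 × 0.0070417 / (1 − (1+0.0070417)^−60) = $993.88.
Monthly savings = $1,011.49 − $993.88 = $17.61.
Break-even = $250.00 / $17.61 = 14.20 → 15 months.

15 months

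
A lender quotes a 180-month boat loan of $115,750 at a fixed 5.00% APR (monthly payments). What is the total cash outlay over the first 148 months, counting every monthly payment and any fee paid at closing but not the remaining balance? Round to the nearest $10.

Monthly rate = 5%/12 = 0.0041667; payment = 115,750 × 0.0041667 / (1 − (1+0.0041667)^−180) = $915.34.
Total outlay = 148 × $915.34 = $135,470.32.

$135,470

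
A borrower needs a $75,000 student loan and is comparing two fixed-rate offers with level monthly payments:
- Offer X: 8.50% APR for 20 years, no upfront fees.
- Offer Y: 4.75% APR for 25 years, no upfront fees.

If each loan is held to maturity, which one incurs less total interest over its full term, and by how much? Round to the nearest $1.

Offer X: at 8.50% the monthly rate is 0.0070833, so the payment is 75,000 × 0.0070833 / (1 − 1.0070833^−240) = $650.87.
Total interest on Offer X = 240 × $650.87 − $75,000 = $81,208.80.
Offer Y: monthly rate = 4.75%/12 = 0.0039583; payment = 75,000 × 0.0039583 / (1 − (1+0.0039583)^−300) = $427.59.
Total interest on Offer Y = 300 × $427.59 − $75,000 = $53,277.00.
Offer Y is lower by $27,931.80.

Offer Y by $27,932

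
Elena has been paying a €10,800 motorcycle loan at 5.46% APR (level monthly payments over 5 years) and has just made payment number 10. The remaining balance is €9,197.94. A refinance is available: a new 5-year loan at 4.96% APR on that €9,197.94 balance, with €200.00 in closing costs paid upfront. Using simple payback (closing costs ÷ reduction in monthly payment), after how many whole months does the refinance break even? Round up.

7 months

Current payment = 10,800 × 5.46%/12 / (1 − (1+0.0045500)^−60) = €206.09.
Refinanced payment = 9,197.94 × 0.0041333 / (1 − (1+0.0041333)^−60) = €173.41.
Monthly savings = €206.09 − €173.41 = €32.68.
Break-even = €200.00 / €32.68 = 6.12 → 7 months.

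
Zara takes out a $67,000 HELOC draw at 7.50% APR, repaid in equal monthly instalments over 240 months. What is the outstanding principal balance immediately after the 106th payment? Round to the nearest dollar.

$48,886

With monthly rate i = 7.5%/12 = 0.0062500, the balance after k of n payments is P · [(1+i)^n − (1+i)^k] / [(1+i)^n − 1].
(1+0.0062500)^240 = 4.46081703 and (1+0.0062500)^106 = 1.93564049, so the balance is 67,000 × (4.46081703 − 1.93564049) / (4.46081703 − 1) = $48,886.38.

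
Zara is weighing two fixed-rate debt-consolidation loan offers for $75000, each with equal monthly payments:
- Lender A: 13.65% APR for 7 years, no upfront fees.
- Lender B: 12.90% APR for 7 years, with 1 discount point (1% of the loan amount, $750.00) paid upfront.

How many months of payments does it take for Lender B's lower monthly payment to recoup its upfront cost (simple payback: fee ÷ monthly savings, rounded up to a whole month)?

25 months

Lender A: monthly rate = 13.65%/12 = 0.0113750; payment = 75,000 × 0.0113750 / (1 − (1+0.0113750)^−84) = $1,391.04.
Lender B: at 12.90% the monthly rate is 0.0107500, so the payment is 75,000 × 0.0107500 / (1 − 1.0107500^−84) = $1,360.32.
Monthly savings = $1,391.04 − $1,360.32 = $30.72.
Break-even = $750.00 / $30.72 = 24.41 → 25 months.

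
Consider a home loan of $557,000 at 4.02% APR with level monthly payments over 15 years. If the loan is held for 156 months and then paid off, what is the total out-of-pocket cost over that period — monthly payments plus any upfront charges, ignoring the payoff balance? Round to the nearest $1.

$643,601

At 4.02% the monthly rate is 0.0033500, so the payment is 557,000 × 0.0033500 / (1 − 1.0033500^−180) = $4,125.65.
Total outlay = 156 × $4,125.65 = $643,601.40.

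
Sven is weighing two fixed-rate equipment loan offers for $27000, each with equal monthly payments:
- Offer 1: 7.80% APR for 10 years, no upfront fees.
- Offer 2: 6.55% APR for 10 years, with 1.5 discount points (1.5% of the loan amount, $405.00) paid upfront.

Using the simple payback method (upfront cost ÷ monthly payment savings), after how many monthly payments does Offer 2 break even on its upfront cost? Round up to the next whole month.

Offer 1: monthly rate = 7.8%/12 = 0.0065000; payment = 27,000 × 0.0065000 / (1 − (1+0.0065000)^−120) = $324.74.
Offer 2: monthly rate = 6.55%/12 = 0.0054583; payment = 27,000 × 0.0054583 / (1 − (1+0.0054583)^−120) = $307.27.
Monthly savings = $324.74 − $307.27 = $17.47.
Break-even = $405.00 / $17.47 = 23.18 → 24 months.

24 months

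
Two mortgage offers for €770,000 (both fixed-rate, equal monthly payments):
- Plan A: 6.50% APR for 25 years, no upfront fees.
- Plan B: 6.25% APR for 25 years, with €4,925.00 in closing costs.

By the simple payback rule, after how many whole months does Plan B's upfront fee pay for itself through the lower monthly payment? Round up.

42 months

Plan A: monthly rate = 6.5%/12 = 0.0054167; payment = 770,000 × 0.0054167 / (1 − (1+0.0054167)^−300) = €5,199.10.
Plan B: monthly rate = 6.25%/12 = 0.0052083; payment = 770,000 × 0.0052083 / (1 − (1+0.0052083)^−300) = €5,079.45.
Monthly savings = €5,199.10 − €5,079.45 = €119.65.
Break-even = €4,925.00 / €119.65 = 41.16 → 42 months.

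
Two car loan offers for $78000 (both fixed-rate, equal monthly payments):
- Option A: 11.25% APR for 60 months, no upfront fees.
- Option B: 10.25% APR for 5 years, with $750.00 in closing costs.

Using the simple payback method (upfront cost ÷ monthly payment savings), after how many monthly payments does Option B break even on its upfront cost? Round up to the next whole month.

Option A: monthly rate = 11.25%/12 = 0.0093750; payment = 78,000 × 0.0093750 / (1 − (1+0.0093750)^−60) = $1,705.65.
Option B: monthly rate = 10.25%/12 = 0.0085417; payment = 78,000 × 0.0085417 / (1 − (1+0.0085417)^−60) = $1,666.88.
Monthly savings = $1,705.65 − $1,666.88 = $38.77.
Break-even = $750.00 / $38.77 = 19.34 → 20 months.

20 months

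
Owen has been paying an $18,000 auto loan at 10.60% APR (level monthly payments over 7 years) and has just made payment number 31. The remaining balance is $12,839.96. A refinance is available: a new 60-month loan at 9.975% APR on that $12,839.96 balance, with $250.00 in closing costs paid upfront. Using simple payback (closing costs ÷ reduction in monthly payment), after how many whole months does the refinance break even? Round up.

8 months

Current payment = 18,000 × 10.6%/12 / (1 − (1+0.0088333)^−84) = $304.43.
Refinanced payment = 12,839.96 × 0.0083125 / (1 − (1+0.0083125)^−60) = $272.65.
Monthly savings = $304.43 − $272.65 = $31.78.
Break-even = $250.00 / $31.78 = 7.87 → 8 months.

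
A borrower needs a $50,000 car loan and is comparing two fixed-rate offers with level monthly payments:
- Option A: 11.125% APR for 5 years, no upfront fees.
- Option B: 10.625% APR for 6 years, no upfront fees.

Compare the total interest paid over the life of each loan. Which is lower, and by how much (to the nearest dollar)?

Option A by $2,419

Option A: at 11.125% the monthly rate is 0.0092708, so the payment is 50,000 × 0.0092708 / (1 − 1.0092708^−60) = $1,090.24.
Total interest on Option A = 60 × $1,090.24 − $50,000 = $15,414.40.
Option B: at 10.625% the monthly rate is 0.0088542, so the payment is 50,000 × 0.0088542 / (1 − 1.0088542^−72) = $942.13.
Total interest on Option B = 72 × $942.13 − $50,000 = $17,833.36.
Option A is lower by $2,418.96.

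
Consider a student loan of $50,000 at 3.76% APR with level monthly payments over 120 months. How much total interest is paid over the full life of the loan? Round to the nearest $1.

$10,065

At 3.76% the monthly rate is 0.0031333, so the payment is 50,000 × 0.0031333 / (1 − 1.0031333^−120) = $500.54.
Total paid = 120 × $500.54 = $60,064.80; interest = $60,064.80 − $50,000 = $10,064.80.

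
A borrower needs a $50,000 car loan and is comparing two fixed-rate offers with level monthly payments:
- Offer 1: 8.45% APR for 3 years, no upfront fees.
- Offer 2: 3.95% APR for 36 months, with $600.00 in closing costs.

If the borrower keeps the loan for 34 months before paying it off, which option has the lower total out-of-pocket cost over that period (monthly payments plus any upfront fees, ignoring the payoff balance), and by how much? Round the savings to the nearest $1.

Offer 2 by $2,872

Offer 1: at 8.45% the monthly rate is 0.0070417, so the payment is 50,000 × 0.0070417 / (1 − 1.0070417^−36) = $1,577.22.
Offer 2: monthly rate = 3.95%/12 = 0.0032917; payment = 50,000 × 0.0032917 / (1 − (1+0.0032917)^−36) = $1,475.09.
Over 34 months: Offer 1 costs 34 × $1,577.22 = $53,625.48; Offer 2 costs 34 × $1,475.09 + $600.00 = $50,753.06.
Offer 2 is cheaper by $53,625.48 − $50,753.06 = $2,872.42.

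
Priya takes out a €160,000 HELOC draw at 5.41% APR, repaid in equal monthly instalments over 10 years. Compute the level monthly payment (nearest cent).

Monthly rate = 5.41%/12 = 0.0045083; payment = 160,000 × 0.0045083 / (1 − (1+0.0045083)^−120) = €1,729.29.

€1,729.29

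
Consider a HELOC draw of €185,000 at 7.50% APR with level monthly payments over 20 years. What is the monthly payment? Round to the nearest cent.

€1,490.35

Monthly rate = 7.5%/12 = 0.0062500; payment = 185,000 × 0.0062500 / (1 − (1+0.0062500)^−240) = €1,490.35.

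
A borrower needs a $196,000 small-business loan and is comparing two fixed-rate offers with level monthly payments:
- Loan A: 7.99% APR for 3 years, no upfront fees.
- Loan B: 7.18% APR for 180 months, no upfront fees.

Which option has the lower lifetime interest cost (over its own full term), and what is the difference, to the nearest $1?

Loan A: monthly rate = 7.99%/12 = 0.0066583; payment = 196,000 × 0.0066583 / (1 − (1+0.0066583)^−36) = $6,141.02.
Total interest on Loan A = 36 × $6,141.02 − $196,000 = $25,076.72.
Loan B: monthly rate = 7.18%/12 = 0.0059833; payment = 196,000 × 0.0059833 / (1 − (1+0.0059833)^−180) = $1,781.49.
Total interest on Loan B = 180 × $1,781.49 − $196,000 = $124,668.20.
Loan A is lower by $99,591.48.

Loan A by $99,591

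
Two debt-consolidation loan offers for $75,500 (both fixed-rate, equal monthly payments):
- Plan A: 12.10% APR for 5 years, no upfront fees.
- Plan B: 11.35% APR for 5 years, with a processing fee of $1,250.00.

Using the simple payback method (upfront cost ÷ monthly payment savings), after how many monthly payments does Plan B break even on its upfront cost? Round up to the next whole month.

Plan A: monthly rate = 12.1%/12 = 0.0100833; payment = 75,500 × 0.0100833 / (1 − (1+0.0100833)^−60) = $1,683.27.
Plan B: monthly rate = 11.35%/12 = 0.0094583; payment = 75,500 × 0.0094583 / (1 − (1+0.0094583)^−60) = $1,654.76.
Monthly savings = $1,683.27 − $1,654.76 = $28.51.
Break-even = $1,250.00 / $28.51 = 43.84 → 44 months.

44 months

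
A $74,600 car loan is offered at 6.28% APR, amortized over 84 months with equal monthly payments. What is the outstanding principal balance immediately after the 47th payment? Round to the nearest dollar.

With monthly rate i = 6.28%/12 = 0.0052333, the balance after k of n payments is P · [(1+i)^n − (1+i)^k] / [(1+i)^n − 1].
(1+0.0052333)^84 = 1.55030814 and (1+0.0052333)^47 = 1.27803698, so the balance is 74,600 × (1.55030814 − 1.27803698) / (1.55030814 − 1) = $36,909.19.

$36,909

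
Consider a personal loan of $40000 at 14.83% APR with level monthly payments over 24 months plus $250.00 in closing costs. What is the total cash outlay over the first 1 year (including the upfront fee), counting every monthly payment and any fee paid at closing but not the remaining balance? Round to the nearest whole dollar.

$23,485

Monthly rate = 14.83%/12 = 0.0123583; payment = 40,000 × 0.0123583 / (1 − (1+0.0123583)^−24) = $1,936.24.
Total outlay = 12 × $1,936.24 + $250.00 = $23,484.88.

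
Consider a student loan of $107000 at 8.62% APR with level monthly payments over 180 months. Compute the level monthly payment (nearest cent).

$1,061.21

At 8.62% the monthly rate is 0.0071833, so the payment is 107,000 × 0.0071833 / (1 − 1.0071833^−180) = $1,061.21.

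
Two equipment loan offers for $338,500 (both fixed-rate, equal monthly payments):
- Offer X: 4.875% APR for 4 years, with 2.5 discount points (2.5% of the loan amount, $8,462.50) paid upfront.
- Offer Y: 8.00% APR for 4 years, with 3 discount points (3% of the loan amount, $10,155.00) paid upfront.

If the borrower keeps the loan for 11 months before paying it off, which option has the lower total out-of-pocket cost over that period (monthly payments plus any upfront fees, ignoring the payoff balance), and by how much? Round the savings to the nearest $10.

Offer X: monthly rate = 4.875%/12 = 0.0040625; payment = 338,500 × 0.0040625 / (1 − (1+0.0040625)^−48) = $7,776.26.
Offer Y: monthly rate = 8%/12 = 0.0066667; payment = 338,500 × 0.0066667 / (1 − (1+0.0066667)^−48) = $8,263.77.
Over 11 months: Offer X costs 11 × $7,776.26 + $8,462.50 = $94,001.36; Offer Y costs 11 × $8,263.77 + $10,155.00 = $101,056.47.
Offer X is cheaper by $101,056.47 − $94,001.36 = $7,055.11.

Offer X by $7,060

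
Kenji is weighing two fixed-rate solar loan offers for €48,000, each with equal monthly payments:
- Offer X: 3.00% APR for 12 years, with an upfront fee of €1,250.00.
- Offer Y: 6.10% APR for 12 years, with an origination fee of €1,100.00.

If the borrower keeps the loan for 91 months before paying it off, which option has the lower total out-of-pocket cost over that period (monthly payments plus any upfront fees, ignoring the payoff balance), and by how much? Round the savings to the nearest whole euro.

Offer X: at 3.00% the monthly rate is 0.0025000, so the payment is 48,000 × 0.0025000 / (1 − 1.0025000^−144) = €397.34.
Offer Y: monthly rate = 6.1%/12 = 0.0050833; payment = 48,000 × 0.0050833 / (1 − (1+0.0050833)^−144) = €470.90.
Over 91 months: Offer X costs 91 × €397.34 + €1,250.00 = €37,407.94; Offer Y costs 91 × €470.90 + €1,100.00 = €43,951.90.
Offer X is cheaper by €43,951.90 − €37,407.94 = €6,543.96.

Offer X by €6,544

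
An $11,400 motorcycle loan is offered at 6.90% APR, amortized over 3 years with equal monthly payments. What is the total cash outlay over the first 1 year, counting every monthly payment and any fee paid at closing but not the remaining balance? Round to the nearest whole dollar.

At 6.90% the monthly rate is 0.0057500, so the payment is 11,400 × 0.0057500 / (1 − 1.0057500^−36) = $351.48.
Total outlay = 12 × $351.48 = $4,217.76.

$4,218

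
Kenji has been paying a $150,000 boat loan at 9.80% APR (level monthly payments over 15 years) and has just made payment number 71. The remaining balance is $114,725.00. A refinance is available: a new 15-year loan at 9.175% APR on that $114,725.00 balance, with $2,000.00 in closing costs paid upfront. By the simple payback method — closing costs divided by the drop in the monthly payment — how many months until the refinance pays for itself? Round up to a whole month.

5 months

Current payment = 150,000 × 9.8%/12 / (1 − (1+0.0081667)^−180) = $1,593.60.
Refinanced payment = 114,725.00 × 0.0076458 / (1 − (1+0.0076458)^−180) = $1,175.59.
Monthly savings = $1,593.60 − $1,175.59 = $418.01.
Break-even = $2,000.00 / $418.01 = 4.78 → 5 months.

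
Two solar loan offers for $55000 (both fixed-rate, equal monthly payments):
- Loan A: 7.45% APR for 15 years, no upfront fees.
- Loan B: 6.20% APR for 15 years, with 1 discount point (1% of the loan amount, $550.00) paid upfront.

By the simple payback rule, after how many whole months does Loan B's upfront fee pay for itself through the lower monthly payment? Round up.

Loan A: at 7.45% the monthly rate is 0.0062083, so the payment is 55,000 × 0.0062083 / (1 − 1.0062083^−180) = $508.30.
Loan B: monthly rate = 6.2%/12 = 0.0051667; payment = 55,000 × 0.0051667 / (1 − (1+0.0051667)^−180) = $470.09.
Monthly savings = $508.30 − $470.09 = $38.21.
Break-even = $550.00 / $38.21 = 14.39 → 15 months.

15 months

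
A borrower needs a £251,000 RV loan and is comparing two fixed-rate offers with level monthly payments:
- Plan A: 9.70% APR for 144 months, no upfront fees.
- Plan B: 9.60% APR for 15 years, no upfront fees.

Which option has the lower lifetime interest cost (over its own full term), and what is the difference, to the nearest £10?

Plan A: monthly rate = 9.7%/12 = 0.0080833; payment = 251,000 × 0.0080833 / (1 − (1+0.0080833)^−144) = £2,956.31.
Total interest on Plan A = 144 × £2,956.31 − £251,000 = £174,708.64.
Plan B: monthly rate = 9.6%/12 = 0.0080000; payment = 251,000 × 0.0080000 / (1 − (1+0.0080000)^−180) = £2,636.17.
Total interest on Plan B = 180 × £2,636.17 − £251,000 = £223,510.60.
Plan A is lower by £48,801.96.

Plan A by £48,800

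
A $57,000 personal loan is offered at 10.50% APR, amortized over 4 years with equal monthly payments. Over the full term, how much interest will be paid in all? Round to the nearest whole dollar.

Monthly rate = 10.5%/12 = 0.0087500; payment = 57,000 × 0.0087500 / (1 − (1+0.0087500)^−48) = $1,459.39.
Total paid = 48 × $1,459.39 = $70,050.72; interest = $70,050.72 − $57,000 = $13,050.72.

$13,051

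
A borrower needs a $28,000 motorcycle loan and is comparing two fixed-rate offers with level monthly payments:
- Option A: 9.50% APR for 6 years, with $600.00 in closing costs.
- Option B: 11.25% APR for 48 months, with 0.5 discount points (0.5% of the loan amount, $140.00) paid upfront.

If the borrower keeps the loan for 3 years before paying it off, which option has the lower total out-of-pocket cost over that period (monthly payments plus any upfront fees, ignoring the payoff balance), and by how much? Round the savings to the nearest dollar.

Option A by $7,294

Option A: at 9.50% the monthly rate is 0.0079167, so the payment is 28,000 × 0.0079167 / (1 − 1.0079167^−72) = $511.69.
Option B: monthly rate = 11.25%/12 = 0.0093750; payment = 28,000 × 0.0093750 / (1 − (1+0.0093750)^−48) = $727.08.
Over 36 months: Option A costs 36 × $511.69 + $600.00 = $19,020.84; Option B costs 36 × $727.08 + $140.00 = $26,314.88.
Option A is cheaper by $26,314.88 − $19,020.84 = $7,294.04.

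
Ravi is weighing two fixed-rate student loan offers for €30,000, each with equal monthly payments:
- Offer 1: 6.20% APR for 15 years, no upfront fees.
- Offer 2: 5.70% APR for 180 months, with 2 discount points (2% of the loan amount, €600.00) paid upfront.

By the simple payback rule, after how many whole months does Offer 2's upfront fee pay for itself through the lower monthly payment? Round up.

Offer 1: at 6.20% the monthly rate is 0.0051667, so the payment is 30,000 × 0.0051667 / (1 − 1.0051667^−180) = €256.41.
Offer 2: monthly rate = 5.7%/12 = 0.0047500; payment = 30,000 × 0.0047500 / (1 − (1+0.0047500)^−180) = €248.32.
Monthly savings = €256.41 − €248.32 = €8.09.
Break-even = €600.00 / €8.09 = 74.17 → 75 months.

75 months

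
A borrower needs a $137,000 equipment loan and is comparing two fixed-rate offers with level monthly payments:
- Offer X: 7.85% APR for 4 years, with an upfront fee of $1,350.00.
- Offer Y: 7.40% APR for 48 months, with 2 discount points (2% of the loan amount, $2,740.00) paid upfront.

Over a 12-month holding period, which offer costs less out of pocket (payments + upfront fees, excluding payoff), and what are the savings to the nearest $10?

Offer X by $1,040

Offer X: at 7.85% the monthly rate is 0.0065417, so the payment is 137,000 × 0.0065417 / (1 − 1.0065417^−48) = $3,334.93.
Offer Y: monthly rate = 7.4%/12 = 0.0061667; payment = 137,000 × 0.0061667 / (1 − (1+0.0061667)^−48) = $3,306.12.
Over 12 months: Offer X costs 12 × $3,334.93 + $1,350.00 = $41,369.16; Offer Y costs 12 × $3,306.12 + $2,740.00 = $42,413.44.
Offer X is cheaper by $42,413.44 − $41,369.16 = $1,044.28.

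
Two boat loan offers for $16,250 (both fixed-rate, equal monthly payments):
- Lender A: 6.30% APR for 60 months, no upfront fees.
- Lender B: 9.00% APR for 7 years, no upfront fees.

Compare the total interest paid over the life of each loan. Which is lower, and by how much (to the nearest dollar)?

Lender A: monthly rate = 6.3%/12 = 0.0052500; payment = 16,250 × 0.0052500 / (1 − (1+0.0052500)^−60) = $316.43.
Total interest on Lender A = 60 × $316.43 − $16,250 = $2,735.80.
Lender B: at 9.00% the monthly rate is 0.0075000, so the payment is 16,250 × 0.0075000 / (1 − 1.0075000^−84) = $261.45.
Total interest on Lender B = 84 × $261.45 − $16,250 = $5,711.80.
Lender A is lower by $2,976.00.

Lender A by $2,976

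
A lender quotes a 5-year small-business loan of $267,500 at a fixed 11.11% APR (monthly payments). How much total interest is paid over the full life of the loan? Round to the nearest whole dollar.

$82,347

Monthly rate = 11.11%/12 = 0.0092583; payment = 267,500 × 0.0092583 / (1 − (1+0.0092583)^−60) = $5,830.78.
Total paid = 60 × $5,830.78 = $349,846.80; interest = $349,846.80 − $267,500 = $82,346.80.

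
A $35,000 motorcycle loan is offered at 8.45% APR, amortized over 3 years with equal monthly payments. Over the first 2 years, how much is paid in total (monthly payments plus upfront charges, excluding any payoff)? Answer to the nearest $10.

Monthly rate = 8.45%/12 = 0.0070417; payment = 35,000 × 0.0070417 / (1 − (1+0.0070417)^−36) = $1,104.05.
Total outlay = 24 × $1,104.05 = $26,497.20.

$26,500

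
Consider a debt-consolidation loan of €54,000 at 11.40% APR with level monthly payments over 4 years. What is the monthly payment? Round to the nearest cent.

At 11.40% the monthly rate is 0.0095000, so the payment is 54,000 × 0.0095000 / (1 − 1.0095000^−48) = €1,406.17.

€1,406.17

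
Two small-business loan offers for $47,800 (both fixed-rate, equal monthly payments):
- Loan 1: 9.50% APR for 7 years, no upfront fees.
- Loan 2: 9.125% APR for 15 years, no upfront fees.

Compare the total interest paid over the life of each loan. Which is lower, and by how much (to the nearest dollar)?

Loan 1 by $22,284

Loan 1: monthly rate = 9.5%/12 = 0.0079167; payment = 47,800 × 0.0079167 / (1 − (1+0.0079167)^−84) = $781.24.
Total interest on Loan 1 = 84 × $781.24 − $47,800 = $17,824.16.
Loan 2: at 9.125% the monthly rate is 0.0076042, so the payment is 47,800 × 0.0076042 / (1 − 1.0076042^−180) = $488.38.
Total interest on Loan 2 = 180 × $488.38 − $47,800 = $40,108.40.
Loan 1 is lower by $22,284.24.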